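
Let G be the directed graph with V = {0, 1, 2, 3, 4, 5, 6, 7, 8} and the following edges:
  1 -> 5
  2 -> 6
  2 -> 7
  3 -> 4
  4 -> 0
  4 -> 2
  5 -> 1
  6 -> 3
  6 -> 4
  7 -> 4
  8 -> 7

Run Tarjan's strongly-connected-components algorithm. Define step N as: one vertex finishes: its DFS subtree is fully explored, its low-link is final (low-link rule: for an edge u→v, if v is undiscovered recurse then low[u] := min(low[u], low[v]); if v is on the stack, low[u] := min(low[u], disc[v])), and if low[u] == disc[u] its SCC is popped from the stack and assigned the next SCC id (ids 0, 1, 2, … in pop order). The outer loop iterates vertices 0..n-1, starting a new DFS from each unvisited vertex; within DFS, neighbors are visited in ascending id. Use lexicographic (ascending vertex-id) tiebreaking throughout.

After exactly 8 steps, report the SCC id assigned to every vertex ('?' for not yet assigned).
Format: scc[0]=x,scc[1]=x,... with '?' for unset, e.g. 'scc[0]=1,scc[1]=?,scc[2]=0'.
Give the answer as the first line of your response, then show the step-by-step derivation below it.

scc[0]=0,scc[1]=1,scc[2]=2,scc[3]=2,scc[4]=2,scc[5]=1,scc[6]=2,scc[7]=2,scc[8]=?

step 1: low=(low[0]=0,low[1]=?,low[2]=?,low[3]=?,low[4]=?,low[5]=?,low[6]=?,low[7]=?,low[8]=?); scc=(scc[0]=0,scc[1]=?,scc[2]=?,scc[3]=?,scc[4]=?,scc[5]=?,scc[6]=?,scc[7]=?,scc[8]=?)
step 2: low=(low[0]=0,low[1]=1,low[2]=?,low[3]=?,low[4]=?,low[5]=1,low[6]=?,low[7]=?,low[8]=?); scc=(scc[0]=0,scc[1]=?,scc[2]=?,scc[3]=?,scc[4]=?,scc[5]=?,scc[6]=?,scc[7]=?,scc[8]=?)
step 3: low=(low[0]=0,low[1]=1,low[2]=?,low[3]=?,low[4]=?,low[5]=1,low[6]=?,low[7]=?,low[8]=?); scc=(scc[0]=0,scc[1]=1,scc[2]=?,scc[3]=?,scc[4]=?,scc[5]=1,scc[6]=?,scc[7]=?,scc[8]=?)
step 4: low=(low[0]=0,low[1]=1,low[2]=3,low[3]=5,low[4]=3,low[5]=1,low[6]=4,low[7]=?,low[8]=?); scc=(scc[0]=0,scc[1]=1,scc[2]=?,scc[3]=?,scc[4]=?,scc[5]=1,scc[6]=?,scc[7]=?,scc[8]=?)
step 5: low=(low[0]=0,low[1]=1,low[2]=3,low[3]=3,low[4]=3,low[5]=1,low[6]=4,low[7]=?,low[8]=?); scc=(scc[0]=0,scc[1]=1,scc[2]=?,scc[3]=?,scc[4]=?,scc[5]=1,scc[6]=?,scc[7]=?,scc[8]=?)
step 6: low=(low[0]=0,low[1]=1,low[2]=3,low[3]=3,low[4]=3,low[5]=1,low[6]=3,low[7]=?,low[8]=?); scc=(scc[0]=0,scc[1]=1,scc[2]=?,scc[3]=?,scc[4]=?,scc[5]=1,scc[6]=?,scc[7]=?,scc[8]=?)
step 7: low=(low[0]=0,low[1]=1,low[2]=3,low[3]=3,low[4]=3,low[5]=1,low[6]=3,low[7]=6,low[8]=?); scc=(scc[0]=0,scc[1]=1,scc[2]=?,scc[3]=?,scc[4]=?,scc[5]=1,scc[6]=?,scc[7]=?,scc[8]=?)
step 8: low=(low[0]=0,low[1]=1,low[2]=3,low[3]=3,low[4]=3,low[5]=1,low[6]=3,low[7]=6,low[8]=?); scc=(scc[0]=0,scc[1]=1,scc[2]=2,scc[3]=2,scc[4]=2,scc[5]=1,scc[6]=2,scc[7]=2,scc[8]=?)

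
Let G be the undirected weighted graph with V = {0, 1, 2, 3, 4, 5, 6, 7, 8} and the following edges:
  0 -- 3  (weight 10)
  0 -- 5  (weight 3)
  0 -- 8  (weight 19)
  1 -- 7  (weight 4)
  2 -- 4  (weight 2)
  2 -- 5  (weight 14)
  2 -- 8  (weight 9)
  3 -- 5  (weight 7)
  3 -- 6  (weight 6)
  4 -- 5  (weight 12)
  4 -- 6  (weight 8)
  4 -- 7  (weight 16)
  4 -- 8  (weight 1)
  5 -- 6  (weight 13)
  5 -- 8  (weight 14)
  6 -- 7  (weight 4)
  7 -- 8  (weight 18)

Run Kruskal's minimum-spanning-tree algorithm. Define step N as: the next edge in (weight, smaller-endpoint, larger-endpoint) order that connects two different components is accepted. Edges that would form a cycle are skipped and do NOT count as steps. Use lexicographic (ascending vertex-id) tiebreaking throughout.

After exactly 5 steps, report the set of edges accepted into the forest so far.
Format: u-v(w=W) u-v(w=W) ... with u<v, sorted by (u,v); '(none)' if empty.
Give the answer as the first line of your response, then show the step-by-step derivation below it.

0-5(w=3) 1-7(w=4) 2-4(w=2) 4-8(w=1) 6-7(w=4)

step 1: add edge 4-8 (w=1); MST = {4-8(w=1)}
step 2: add edge 2-4 (w=2); MST = {2-4(w=2) 4-8(w=1)}
step 3: add edge 0-5 (w=3); MST = {0-5(w=3) 2-4(w=2) 4-8(w=1)}
step 4: add edge 1-7 (w=4); MST = {0-5(w=3) 1-7(w=4) 2-4(w=2) 4-8(w=1)}
step 5: add edge 6-7 (w=4); MST = {0-5(w=3) 1-7(w=4) 2-4(w=2) 4-8(w=1) 6-7(w=4)}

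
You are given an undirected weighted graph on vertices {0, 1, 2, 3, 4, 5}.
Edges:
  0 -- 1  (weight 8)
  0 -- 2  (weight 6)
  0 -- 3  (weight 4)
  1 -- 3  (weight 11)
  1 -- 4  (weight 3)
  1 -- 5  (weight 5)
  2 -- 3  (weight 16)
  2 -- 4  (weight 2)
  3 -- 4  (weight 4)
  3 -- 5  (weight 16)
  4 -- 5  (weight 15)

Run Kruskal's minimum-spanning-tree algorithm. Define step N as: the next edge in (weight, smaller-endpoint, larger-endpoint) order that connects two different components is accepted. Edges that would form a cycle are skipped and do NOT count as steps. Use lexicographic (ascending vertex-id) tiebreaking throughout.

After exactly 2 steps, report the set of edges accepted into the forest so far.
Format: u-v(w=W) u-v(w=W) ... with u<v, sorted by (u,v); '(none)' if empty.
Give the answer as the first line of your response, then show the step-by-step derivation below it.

1-4(w=3) 2-4(w=2)

step 1: add edge 2-4 (w=2); MST = {2-4(w=2)}
step 2: add edge 1-4 (w=3); MST = {1-4(w=3) 2-4(w=2)}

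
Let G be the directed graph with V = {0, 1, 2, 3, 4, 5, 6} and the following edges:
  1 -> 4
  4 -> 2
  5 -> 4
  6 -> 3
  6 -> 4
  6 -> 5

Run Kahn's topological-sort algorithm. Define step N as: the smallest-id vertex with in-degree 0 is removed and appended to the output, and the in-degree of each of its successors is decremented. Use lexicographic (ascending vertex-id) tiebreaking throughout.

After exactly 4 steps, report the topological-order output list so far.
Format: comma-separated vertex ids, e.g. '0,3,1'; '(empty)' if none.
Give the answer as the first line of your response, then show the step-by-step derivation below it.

0,1,6,3

step 1: output 0; order=[0]; indeg=(0,0,1,1,3,1,0)
step 2: output 1; order=[0,1]; indeg=(0,0,1,1,2,1,0)
step 3: output 6; order=[0,1,6]; indeg=(0,0,1,0,1,0,0)
step 4: output 3; order=[0,1,6,3]; indeg=(0,0,1,0,1,0,0)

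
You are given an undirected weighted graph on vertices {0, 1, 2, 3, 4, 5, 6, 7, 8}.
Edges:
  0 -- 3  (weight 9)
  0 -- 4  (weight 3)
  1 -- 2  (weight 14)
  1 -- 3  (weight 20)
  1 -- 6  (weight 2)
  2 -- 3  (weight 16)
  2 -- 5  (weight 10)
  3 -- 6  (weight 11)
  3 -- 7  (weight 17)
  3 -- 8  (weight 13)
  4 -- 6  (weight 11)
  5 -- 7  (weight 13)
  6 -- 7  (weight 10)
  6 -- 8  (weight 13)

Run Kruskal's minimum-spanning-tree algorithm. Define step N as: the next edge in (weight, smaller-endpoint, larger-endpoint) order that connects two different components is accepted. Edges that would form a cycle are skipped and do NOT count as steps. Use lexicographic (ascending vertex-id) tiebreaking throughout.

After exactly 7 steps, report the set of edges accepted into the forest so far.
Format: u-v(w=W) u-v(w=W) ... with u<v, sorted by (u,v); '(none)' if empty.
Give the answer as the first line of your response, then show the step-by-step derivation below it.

0-3(w=9) 0-4(w=3) 1-6(w=2) 2-5(w=10) 3-6(w=11) 3-8(w=13) 6-7(w=10)

step 1: add edge 1-6 (w=2); MST = {1-6(w=2)}
step 2: add edge 0-4 (w=3); MST = {0-4(w=3) 1-6(w=2)}
step 3: add edge 0-3 (w=9); MST = {0-3(w=9) 0-4(w=3) 1-6(w=2)}
step 4: add edge 2-5 (w=10); MST = {0-3(w=9) 0-4(w=3) 1-6(w=2) 2-5(w=10)}
step 5: add edge 6-7 (w=10); MST = {0-3(w=9) 0-4(w=3) 1-6(w=2) 2-5(w=10) 6-7(w=10)}
step 6: add edge 3-6 (w=11); MST = {0-3(w=9) 0-4(w=3) 1-6(w=2) 2-5(w=10) 3-6(w=11) 6-7(w=10)}
step 7: add edge 3-8 (w=13); MST = {0-3(w=9) 0-4(w=3) 1-6(w=2) 2-5(w=10) 3-6(w=11) 3-8(w=13) 6-7(w=10)}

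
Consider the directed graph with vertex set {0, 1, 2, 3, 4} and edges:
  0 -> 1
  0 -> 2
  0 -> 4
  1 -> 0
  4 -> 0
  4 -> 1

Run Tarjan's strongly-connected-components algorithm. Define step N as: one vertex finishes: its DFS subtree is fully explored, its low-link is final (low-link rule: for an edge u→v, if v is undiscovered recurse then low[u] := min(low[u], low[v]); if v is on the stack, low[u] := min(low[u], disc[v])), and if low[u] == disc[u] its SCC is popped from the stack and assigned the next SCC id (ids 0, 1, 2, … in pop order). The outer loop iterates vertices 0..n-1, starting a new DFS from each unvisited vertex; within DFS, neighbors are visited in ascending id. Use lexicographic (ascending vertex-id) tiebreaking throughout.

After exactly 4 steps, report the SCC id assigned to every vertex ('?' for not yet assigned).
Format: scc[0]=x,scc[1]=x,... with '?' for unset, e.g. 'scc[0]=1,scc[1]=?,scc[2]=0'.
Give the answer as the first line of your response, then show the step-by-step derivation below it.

scc[0]=1,scc[1]=1,scc[2]=0,scc[3]=?,scc[4]=1

step 1: low=(low[0]=0,low[1]=0,low[2]=?,low[3]=?,low[4]=?); scc=(scc[0]=?,scc[1]=?,scc[2]=?,scc[3]=?,scc[4]=?)
step 2: low=(low[0]=0,low[1]=0,low[2]=2,low[3]=?,low[4]=?); scc=(scc[0]=?,scc[1]=?,scc[2]=0,scc[3]=?,scc[4]=?)
step 3: low=(low[0]=0,low[1]=0,low[2]=2,low[3]=?,low[4]=0); scc=(scc[0]=?,scc[1]=?,scc[2]=0,scc[3]=?,scc[4]=?)
step 4: low=(low[0]=0,low[1]=0,low[2]=2,low[3]=?,low[4]=0); scc=(scc[0]=1,scc[1]=1,scc[2]=0,scc[3]=?,scc[4]=1)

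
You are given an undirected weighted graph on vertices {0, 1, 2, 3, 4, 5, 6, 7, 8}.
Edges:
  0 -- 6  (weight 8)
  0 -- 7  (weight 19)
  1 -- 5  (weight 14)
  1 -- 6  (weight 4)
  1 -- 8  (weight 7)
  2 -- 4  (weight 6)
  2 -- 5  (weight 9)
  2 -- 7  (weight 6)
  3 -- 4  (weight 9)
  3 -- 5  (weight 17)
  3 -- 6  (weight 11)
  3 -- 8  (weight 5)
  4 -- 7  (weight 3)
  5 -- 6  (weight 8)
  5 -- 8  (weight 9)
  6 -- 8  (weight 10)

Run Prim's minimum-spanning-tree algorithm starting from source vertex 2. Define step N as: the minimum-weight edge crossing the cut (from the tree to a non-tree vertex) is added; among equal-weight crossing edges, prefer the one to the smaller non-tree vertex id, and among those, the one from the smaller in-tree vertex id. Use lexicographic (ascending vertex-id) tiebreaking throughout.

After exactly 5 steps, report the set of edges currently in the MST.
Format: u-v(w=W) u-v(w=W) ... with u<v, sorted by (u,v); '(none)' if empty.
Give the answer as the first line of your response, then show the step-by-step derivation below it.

1-8(w=7) 2-4(w=6) 3-4(w=9) 3-8(w=5) 4-7(w=3)

step 1: add edge 2-4 (w=6); MST = {2-4(w=6)}
step 2: add edge 4-7 (w=3); MST = {2-4(w=6) 4-7(w=3)}
step 3: add edge 3-4 (w=9); MST = {2-4(w=6) 3-4(w=9) 4-7(w=3)}
step 4: add edge 3-8 (w=5); MST = {2-4(w=6) 3-4(w=9) 3-8(w=5) 4-7(w=3)}
step 5: add edge 1-8 (w=7); MST = {1-8(w=7) 2-4(w=6) 3-4(w=9) 3-8(w=5) 4-7(w=3)}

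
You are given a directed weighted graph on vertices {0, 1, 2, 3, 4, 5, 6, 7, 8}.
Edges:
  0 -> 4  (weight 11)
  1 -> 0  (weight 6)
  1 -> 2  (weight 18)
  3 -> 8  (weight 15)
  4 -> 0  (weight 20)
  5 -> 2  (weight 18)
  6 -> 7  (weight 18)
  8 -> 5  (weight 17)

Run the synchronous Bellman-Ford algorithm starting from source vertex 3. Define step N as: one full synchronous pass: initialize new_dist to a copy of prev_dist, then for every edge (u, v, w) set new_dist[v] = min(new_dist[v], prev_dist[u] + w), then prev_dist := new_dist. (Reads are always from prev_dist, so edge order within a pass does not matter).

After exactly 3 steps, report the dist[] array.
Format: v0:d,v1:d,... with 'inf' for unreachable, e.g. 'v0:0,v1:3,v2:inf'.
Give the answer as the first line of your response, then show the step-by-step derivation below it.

v0:inf,v1:inf,v2:50,v3:0,v4:inf,v5:32,v6:inf,v7:inf,v8:15

step 1: dist = v0:inf,v1:inf,v2:inf,v3:0,v4:inf,v5:inf,v6:inf,v7:inf,v8:15
step 2: dist = v0:inf,v1:inf,v2:inf,v3:0,v4:inf,v5:32,v6:inf,v7:inf,v8:15
step 3: dist = v0:inf,v1:inf,v2:50,v3:0,v4:inf,v5:32,v6:inf,v7:inf,v8:15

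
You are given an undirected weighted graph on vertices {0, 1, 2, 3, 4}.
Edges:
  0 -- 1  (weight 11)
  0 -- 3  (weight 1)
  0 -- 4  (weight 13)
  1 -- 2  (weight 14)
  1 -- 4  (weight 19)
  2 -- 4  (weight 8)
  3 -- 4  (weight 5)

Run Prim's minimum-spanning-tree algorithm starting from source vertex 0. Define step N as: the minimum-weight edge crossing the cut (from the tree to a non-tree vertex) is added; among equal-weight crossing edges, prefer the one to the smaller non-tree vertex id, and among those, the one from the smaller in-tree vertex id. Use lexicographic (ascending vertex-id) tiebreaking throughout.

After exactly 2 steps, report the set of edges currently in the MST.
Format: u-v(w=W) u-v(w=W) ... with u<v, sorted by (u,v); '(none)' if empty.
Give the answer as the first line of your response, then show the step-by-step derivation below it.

0-3(w=1) 3-4(w=5)

step 1: add edge 0-3 (w=1); MST = {0-3(w=1)}
step 2: add edge 3-4 (w=5); MST = {0-3(w=1) 3-4(w=5)}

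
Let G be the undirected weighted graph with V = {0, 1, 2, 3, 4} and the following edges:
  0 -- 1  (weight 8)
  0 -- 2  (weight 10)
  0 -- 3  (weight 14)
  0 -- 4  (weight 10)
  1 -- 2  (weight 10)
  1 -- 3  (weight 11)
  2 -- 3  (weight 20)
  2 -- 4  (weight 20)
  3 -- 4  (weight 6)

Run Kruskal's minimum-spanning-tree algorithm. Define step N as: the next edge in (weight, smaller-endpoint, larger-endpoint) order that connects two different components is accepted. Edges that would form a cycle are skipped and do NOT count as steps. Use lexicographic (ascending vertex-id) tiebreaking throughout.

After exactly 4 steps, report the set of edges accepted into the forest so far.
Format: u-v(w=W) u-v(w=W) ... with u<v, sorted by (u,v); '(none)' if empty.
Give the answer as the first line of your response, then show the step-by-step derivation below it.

0-1(w=8) 0-2(w=10) 0-4(w=10) 3-4(w=6)

step 1: add edge 3-4 (w=6); MST = {3-4(w=6)}
step 2: add edge 0-1 (w=8); MST = {0-1(w=8) 3-4(w=6)}
step 3: add edge 0-2 (w=10); MST = {0-1(w=8) 0-2(w=10) 3-4(w=6)}
step 4: add edge 0-4 (w=10); MST = {0-1(w=8) 0-2(w=10) 0-4(w=10) 3-4(w=6)}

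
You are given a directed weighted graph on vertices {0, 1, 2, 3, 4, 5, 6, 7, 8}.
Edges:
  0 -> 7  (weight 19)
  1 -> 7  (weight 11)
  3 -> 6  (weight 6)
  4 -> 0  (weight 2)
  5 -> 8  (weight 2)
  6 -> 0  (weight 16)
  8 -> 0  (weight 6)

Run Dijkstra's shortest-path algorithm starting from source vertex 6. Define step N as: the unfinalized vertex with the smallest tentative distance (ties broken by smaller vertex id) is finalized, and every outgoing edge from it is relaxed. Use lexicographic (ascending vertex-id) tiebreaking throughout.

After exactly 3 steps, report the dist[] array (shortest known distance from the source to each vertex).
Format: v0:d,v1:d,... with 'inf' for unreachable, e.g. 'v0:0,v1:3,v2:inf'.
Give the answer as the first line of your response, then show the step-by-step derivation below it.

v0:16,v1:inf,v2:inf,v3:inf,v4:inf,v5:inf,v6:0,v7:35,v8:inf

step 1: dist = v0:16,v1:inf,v2:inf,v3:inf,v4:inf,v5:inf,v6:0,v7:inf,v8:inf
step 2: dist = v0:16,v1:inf,v2:inf,v3:inf,v4:inf,v5:inf,v6:0,v7:35,v8:inf
step 3: dist = v0:16,v1:inf,v2:inf,v3:inf,v4:inf,v5:inf,v6:0,v7:35,v8:inf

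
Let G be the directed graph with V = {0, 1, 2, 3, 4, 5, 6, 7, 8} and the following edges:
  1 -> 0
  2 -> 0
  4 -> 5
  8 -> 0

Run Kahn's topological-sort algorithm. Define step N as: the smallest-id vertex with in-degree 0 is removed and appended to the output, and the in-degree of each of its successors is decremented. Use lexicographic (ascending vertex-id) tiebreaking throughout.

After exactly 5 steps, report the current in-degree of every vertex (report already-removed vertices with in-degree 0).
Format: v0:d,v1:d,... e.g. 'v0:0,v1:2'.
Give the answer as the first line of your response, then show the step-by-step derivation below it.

v0:1,v1:0,v2:0,v3:0,v4:0,v5:0,v6:0,v7:0,v8:0

step 1: output 1; order=[1]; indeg=(2,0,0,0,0,1,0,0,0)
step 2: output 2; order=[1,2]; indeg=(1,0,0,0,0,1,0,0,0)
step 3: output 3; order=[1,2,3]; indeg=(1,0,0,0,0,1,0,0,0)
step 4: output 4; order=[1,2,3,4]; indeg=(1,0,0,0,0,0,0,0,0)
step 5: output 5; order=[1,2,3,4,5]; indeg=(1,0,0,0,0,0,0,0,0)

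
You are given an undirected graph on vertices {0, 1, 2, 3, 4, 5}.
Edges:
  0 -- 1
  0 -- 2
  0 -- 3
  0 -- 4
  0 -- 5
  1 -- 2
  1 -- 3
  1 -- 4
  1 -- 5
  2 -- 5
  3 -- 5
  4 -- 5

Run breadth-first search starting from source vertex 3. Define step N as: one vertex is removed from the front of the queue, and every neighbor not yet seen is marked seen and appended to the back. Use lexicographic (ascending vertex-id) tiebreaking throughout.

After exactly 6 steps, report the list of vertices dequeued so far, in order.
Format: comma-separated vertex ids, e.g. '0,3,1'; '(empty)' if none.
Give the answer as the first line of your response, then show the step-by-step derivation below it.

3,0,1,5,2,4

step 1: dequeue 3; queue=[0,1,5]; order=3
step 2: dequeue 0; queue=[1,5,2,4]; order=3,0
step 3: dequeue 1; queue=[5,2,4]; order=3,0,1
step 4: dequeue 5; queue=[2,4]; order=3,0,1,5
step 5: dequeue 2; queue=[4]; order=3,0,1,5,2
step 6: dequeue 4; queue=[(empty)]; order=3,0,1,5,2,4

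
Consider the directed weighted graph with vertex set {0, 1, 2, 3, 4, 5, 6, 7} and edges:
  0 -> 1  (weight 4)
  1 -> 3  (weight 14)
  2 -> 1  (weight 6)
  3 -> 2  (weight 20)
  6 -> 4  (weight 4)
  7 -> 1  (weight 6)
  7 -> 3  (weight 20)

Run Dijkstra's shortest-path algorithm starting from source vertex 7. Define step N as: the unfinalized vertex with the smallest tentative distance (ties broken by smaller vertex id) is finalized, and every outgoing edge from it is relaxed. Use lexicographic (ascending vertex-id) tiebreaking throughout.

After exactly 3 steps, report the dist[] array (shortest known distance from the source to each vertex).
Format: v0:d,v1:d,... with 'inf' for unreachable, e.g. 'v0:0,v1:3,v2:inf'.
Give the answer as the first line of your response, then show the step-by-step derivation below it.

v0:inf,v1:6,v2:40,v3:20,v4:inf,v5:inf,v6:inf,v7:0

step 1: dist = v0:inf,v1:6,v2:inf,v3:20,v4:inf,v5:inf,v6:inf,v7:0
step 2: dist = v0:inf,v1:6,v2:inf,v3:20,v4:inf,v5:inf,v6:inf,v7:0
step 3: dist = v0:inf,v1:6,v2:40,v3:20,v4:inf,v5:inf,v6:inf,v7:0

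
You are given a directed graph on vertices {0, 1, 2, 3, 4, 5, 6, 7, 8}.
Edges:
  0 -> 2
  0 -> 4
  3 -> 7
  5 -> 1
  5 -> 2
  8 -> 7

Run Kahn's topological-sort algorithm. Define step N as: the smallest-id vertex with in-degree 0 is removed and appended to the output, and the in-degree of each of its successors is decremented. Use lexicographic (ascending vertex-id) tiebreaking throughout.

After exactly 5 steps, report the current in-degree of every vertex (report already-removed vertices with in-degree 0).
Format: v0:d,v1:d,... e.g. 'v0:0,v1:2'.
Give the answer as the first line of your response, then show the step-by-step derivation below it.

v0:0,v1:0,v2:0,v3:0,v4:0,v5:0,v6:0,v7:1,v8:0

step 1: output 0; order=[0]; indeg=(0,1,1,0,0,0,0,2,0)
step 2: output 3; order=[0,3]; indeg=(0,1,1,0,0,0,0,1,0)
step 3: output 4; order=[0,3,4]; indeg=(0,1,1,0,0,0,0,1,0)
step 4: output 5; order=[0,3,4,5]; indeg=(0,0,0,0,0,0,0,1,0)
step 5: output 1; order=[0,3,4,5,1]; indeg=(0,0,0,0,0,0,0,1,0)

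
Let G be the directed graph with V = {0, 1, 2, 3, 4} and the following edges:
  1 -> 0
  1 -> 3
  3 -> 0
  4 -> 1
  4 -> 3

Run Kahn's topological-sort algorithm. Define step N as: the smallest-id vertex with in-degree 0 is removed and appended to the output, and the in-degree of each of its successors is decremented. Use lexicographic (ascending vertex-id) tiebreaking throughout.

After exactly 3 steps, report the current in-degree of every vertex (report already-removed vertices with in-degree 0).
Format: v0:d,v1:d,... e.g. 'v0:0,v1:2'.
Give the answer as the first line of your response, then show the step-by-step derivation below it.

v0:1,v1:0,v2:0,v3:0,v4:0

step 1: output 2; order=[2]; indeg=(2,1,0,2,0)
step 2: output 4; order=[2,4]; indeg=(2,0,0,1,0)
step 3: output 1; order=[2,4,1]; indeg=(1,0,0,0,0)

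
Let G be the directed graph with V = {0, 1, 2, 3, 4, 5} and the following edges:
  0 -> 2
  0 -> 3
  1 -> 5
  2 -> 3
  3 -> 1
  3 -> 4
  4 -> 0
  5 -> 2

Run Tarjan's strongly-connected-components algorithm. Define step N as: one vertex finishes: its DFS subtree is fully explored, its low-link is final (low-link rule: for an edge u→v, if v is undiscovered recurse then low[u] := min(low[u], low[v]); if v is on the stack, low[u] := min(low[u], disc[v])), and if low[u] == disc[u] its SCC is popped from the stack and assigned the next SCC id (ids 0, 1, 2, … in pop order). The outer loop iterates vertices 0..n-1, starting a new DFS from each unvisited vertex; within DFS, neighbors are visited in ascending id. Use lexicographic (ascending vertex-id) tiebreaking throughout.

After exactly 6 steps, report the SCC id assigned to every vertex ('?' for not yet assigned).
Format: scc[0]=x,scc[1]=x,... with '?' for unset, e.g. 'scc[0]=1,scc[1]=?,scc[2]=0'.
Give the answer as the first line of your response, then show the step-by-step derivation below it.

scc[0]=0,scc[1]=0,scc[2]=0,scc[3]=0,scc[4]=0,scc[5]=0

step 1: low=(low[0]=0,low[1]=3,low[2]=1,low[3]=2,low[4]=?,low[5]=1); scc=(scc[0]=?,scc[1]=?,scc[2]=?,scc[3]=?,scc[4]=?,scc[5]=?)
step 2: low=(low[0]=0,low[1]=1,low[2]=1,low[3]=2,low[4]=?,low[5]=1); scc=(scc[0]=?,scc[1]=?,scc[2]=?,scc[3]=?,scc[4]=?,scc[5]=?)
step 3: low=(low[0]=0,low[1]=1,low[2]=1,low[3]=1,low[4]=0,low[5]=1); scc=(scc[0]=?,scc[1]=?,scc[2]=?,scc[3]=?,scc[4]=?,scc[5]=?)
step 4: low=(low[0]=0,low[1]=1,low[2]=1,low[3]=0,low[4]=0,low[5]=1); scc=(scc[0]=?,scc[1]=?,scc[2]=?,scc[3]=?,scc[4]=?,scc[5]=?)
step 5: low=(low[0]=0,low[1]=1,low[2]=0,low[3]=0,low[4]=0,low[5]=1); scc=(scc[0]=?,scc[1]=?,scc[2]=?,scc[3]=?,scc[4]=?,scc[5]=?)
step 6: low=(low[0]=0,low[1]=1,low[2]=0,low[3]=0,low[4]=0,low[5]=1); scc=(scc[0]=0,scc[1]=0,scc[2]=0,scc[3]=0,scc[4]=0,scc[5]=0)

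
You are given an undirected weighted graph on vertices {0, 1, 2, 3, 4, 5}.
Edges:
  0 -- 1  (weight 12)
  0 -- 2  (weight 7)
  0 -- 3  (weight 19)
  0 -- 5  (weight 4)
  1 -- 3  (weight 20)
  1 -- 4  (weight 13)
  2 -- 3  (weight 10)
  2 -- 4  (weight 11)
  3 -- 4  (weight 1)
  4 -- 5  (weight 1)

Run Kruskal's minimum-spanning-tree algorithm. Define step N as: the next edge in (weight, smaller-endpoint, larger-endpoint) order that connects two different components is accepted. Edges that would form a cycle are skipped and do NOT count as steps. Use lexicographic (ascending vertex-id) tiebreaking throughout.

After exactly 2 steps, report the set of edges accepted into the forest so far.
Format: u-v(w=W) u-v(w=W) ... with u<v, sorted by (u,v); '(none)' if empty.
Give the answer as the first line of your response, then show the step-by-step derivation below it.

3-4(w=1) 4-5(w=1)

step 1: add edge 3-4 (w=1); MST = {3-4(w=1)}
step 2: add edge 4-5 (w=1); MST = {3-4(w=1) 4-5(w=1)}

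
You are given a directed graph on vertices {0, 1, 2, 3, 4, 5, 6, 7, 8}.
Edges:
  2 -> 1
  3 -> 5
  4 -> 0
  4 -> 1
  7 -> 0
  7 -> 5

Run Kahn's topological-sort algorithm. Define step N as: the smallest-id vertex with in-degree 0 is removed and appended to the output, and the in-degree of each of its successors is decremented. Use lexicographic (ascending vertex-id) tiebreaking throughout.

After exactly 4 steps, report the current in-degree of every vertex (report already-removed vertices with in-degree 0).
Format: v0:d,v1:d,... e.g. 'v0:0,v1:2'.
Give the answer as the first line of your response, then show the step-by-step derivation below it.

v0:1,v1:0,v2:0,v3:0,v4:0,v5:1,v6:0,v7:0,v8:0

step 1: output 2; order=[2]; indeg=(2,1,0,0,0,2,0,0,0)
step 2: output 3; order=[2,3]; indeg=(2,1,0,0,0,1,0,0,0)
step 3: output 4; order=[2,3,4]; indeg=(1,0,0,0,0,1,0,0,0)
step 4: output 1; order=[2,3,4,1]; indeg=(1,0,0,0,0,1,0,0,0)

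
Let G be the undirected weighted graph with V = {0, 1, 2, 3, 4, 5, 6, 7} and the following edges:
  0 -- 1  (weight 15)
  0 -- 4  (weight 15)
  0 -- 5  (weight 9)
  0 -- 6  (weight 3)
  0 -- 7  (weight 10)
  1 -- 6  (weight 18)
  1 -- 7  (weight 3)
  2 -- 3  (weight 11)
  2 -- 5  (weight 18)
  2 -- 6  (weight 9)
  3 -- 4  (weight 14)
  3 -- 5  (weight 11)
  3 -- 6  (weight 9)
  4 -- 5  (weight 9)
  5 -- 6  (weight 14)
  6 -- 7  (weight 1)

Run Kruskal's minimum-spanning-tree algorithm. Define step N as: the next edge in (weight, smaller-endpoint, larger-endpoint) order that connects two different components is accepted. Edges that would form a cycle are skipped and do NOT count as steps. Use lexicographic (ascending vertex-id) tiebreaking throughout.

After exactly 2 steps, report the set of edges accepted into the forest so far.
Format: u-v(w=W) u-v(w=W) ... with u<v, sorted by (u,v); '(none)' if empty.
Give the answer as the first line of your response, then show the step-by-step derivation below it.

0-6(w=3) 6-7(w=1)

step 1: add edge 6-7 (w=1); MST = {6-7(w=1)}
step 2: add edge 0-6 (w=3); MST = {0-6(w=3) 6-7(w=1)}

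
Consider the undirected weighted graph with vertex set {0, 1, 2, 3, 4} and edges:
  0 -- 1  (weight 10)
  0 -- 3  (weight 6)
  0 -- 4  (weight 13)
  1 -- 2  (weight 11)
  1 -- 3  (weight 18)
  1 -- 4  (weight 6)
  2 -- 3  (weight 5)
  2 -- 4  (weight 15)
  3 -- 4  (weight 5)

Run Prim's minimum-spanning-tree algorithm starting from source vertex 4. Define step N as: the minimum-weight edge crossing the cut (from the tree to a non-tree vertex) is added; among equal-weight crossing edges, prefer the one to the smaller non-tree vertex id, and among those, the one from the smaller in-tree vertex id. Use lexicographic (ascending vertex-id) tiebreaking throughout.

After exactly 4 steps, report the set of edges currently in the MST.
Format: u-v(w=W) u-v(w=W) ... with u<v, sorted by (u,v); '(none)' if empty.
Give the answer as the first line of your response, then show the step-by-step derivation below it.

0-3(w=6) 1-4(w=6) 2-3(w=5) 3-4(w=5)

step 1: add edge 3-4 (w=5); MST = {3-4(w=5)}
step 2: add edge 2-3 (w=5); MST = {2-3(w=5) 3-4(w=5)}
step 3: add edge 0-3 (w=6); MST = {0-3(w=6) 2-3(w=5) 3-4(w=5)}
step 4: add edge 1-4 (w=6); MST = {0-3(w=6) 1-4(w=6) 2-3(w=5) 3-4(w=5)}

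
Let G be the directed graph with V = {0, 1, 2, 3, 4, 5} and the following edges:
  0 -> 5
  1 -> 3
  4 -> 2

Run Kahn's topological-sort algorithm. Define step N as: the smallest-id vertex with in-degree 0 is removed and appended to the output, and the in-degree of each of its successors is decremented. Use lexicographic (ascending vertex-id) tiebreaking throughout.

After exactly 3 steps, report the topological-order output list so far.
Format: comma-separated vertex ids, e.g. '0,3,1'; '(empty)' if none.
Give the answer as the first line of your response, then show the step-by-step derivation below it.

0,1,3

step 1: output 0; order=[0]; indeg=(0,0,1,1,0,0)
step 2: output 1; order=[0,1]; indeg=(0,0,1,0,0,0)
step 3: output 3; order=[0,1,3]; indeg=(0,0,1,0,0,0)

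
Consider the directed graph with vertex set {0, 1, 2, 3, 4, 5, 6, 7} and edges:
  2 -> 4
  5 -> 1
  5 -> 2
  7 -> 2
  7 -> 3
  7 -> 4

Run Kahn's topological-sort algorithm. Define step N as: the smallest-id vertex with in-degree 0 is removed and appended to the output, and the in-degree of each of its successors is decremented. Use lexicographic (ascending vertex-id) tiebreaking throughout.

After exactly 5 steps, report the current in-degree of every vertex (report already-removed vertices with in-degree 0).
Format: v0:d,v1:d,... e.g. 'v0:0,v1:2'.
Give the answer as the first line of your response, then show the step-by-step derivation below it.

v0:0,v1:0,v2:0,v3:0,v4:1,v5:0,v6:0,v7:0

step 1: output 0; order=[0]; indeg=(0,1,2,1,2,0,0,0)
step 2: output 5; order=[0,5]; indeg=(0,0,1,1,2,0,0,0)
step 3: output 1; order=[0,5,1]; indeg=(0,0,1,1,2,0,0,0)
step 4: output 6; order=[0,5,1,6]; indeg=(0,0,1,1,2,0,0,0)
step 5: output 7; order=[0,5,1,6,7]; indeg=(0,0,0,0,1,0,0,0)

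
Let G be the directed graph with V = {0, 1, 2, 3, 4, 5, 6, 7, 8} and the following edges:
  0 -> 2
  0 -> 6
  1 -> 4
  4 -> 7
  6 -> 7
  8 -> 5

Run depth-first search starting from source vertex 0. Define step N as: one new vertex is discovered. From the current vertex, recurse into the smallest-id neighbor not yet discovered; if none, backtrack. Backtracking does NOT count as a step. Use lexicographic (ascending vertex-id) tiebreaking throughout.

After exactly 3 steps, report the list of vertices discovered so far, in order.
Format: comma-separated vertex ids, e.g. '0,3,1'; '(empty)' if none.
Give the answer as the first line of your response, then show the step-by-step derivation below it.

0,2,6

step 1: discover 0; path=0; order=0
step 2: discover 2; path=0>2; order=0,2
step 3: discover 6; path=0>6; order=0,2,6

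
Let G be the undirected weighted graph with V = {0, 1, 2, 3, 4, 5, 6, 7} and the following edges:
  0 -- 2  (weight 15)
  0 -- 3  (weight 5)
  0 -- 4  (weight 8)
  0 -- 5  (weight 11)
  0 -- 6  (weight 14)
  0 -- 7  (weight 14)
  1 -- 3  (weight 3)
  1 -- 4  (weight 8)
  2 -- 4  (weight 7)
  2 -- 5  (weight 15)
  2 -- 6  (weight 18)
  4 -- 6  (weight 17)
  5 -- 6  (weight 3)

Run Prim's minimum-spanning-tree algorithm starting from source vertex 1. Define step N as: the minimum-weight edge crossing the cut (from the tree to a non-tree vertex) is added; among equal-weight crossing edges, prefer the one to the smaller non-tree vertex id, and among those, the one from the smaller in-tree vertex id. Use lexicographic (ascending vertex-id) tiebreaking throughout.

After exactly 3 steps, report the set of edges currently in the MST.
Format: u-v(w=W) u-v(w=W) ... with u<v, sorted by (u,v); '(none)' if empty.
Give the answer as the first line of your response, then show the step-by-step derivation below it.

0-3(w=5) 0-4(w=8) 1-3(w=3)

step 1: add edge 1-3 (w=3); MST = {1-3(w=3)}
step 2: add edge 0-3 (w=5); MST = {0-3(w=5) 1-3(w=3)}
step 3: add edge 0-4 (w=8); MST = {0-3(w=5) 0-4(w=8) 1-3(w=3)}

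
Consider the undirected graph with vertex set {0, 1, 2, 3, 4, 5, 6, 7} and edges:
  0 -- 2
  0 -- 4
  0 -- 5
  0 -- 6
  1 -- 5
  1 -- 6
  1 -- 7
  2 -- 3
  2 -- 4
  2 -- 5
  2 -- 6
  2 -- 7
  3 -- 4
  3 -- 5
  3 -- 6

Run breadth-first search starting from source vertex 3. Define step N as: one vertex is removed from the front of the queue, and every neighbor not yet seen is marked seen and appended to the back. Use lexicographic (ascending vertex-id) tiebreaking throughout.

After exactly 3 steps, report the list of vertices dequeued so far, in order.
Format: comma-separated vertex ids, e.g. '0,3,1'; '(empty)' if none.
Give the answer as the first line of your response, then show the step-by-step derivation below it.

3,2,4

step 1: dequeue 3; queue=[2,4,5,6]; order=3
step 2: dequeue 2; queue=[4,5,6,0,7]; order=3,2
step 3: dequeue 4; queue=[5,6,0,7]; order=3,2,4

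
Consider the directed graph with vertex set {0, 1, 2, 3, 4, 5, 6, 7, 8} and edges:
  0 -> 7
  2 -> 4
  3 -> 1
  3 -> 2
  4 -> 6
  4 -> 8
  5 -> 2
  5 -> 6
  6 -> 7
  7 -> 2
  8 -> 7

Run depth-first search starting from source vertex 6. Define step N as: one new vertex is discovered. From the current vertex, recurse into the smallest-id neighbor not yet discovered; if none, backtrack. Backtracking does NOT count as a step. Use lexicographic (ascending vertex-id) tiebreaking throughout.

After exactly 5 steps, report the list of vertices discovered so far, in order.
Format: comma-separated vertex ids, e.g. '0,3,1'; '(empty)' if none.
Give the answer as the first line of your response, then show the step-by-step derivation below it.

6,7,2,4,8

step 1: discover 6; path=6; order=6
step 2: discover 7; path=6>7; order=6,7
step 3: discover 2; path=6>7>2; order=6,7,2
step 4: discover 4; path=6>7>2>4; order=6,7,2,4
step 5: discover 8; path=6>7>2>4>8; order=6,7,2,4,8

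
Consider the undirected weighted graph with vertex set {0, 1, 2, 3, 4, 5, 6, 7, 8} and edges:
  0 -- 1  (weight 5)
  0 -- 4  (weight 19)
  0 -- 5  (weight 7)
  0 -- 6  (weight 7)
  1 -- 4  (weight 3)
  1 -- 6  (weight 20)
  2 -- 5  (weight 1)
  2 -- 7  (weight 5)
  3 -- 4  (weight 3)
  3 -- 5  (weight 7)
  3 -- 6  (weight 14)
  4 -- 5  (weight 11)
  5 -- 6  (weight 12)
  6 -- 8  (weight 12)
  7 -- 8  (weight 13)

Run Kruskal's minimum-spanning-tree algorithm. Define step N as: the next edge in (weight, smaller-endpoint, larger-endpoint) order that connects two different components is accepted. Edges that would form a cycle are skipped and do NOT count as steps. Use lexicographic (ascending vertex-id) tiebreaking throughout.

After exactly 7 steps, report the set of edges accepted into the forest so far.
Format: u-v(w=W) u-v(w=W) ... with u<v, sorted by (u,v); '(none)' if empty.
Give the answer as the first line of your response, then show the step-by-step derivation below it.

0-1(w=5) 0-5(w=7) 0-6(w=7) 1-4(w=3) 2-5(w=1) 2-7(w=5) 3-4(w=3)

step 1: add edge 2-5 (w=1); MST = {2-5(w=1)}
step 2: add edge 1-4 (w=3); MST = {1-4(w=3) 2-5(w=1)}
step 3: add edge 3-4 (w=3); MST = {1-4(w=3) 2-5(w=1) 3-4(w=3)}
step 4: add edge 0-1 (w=5); MST = {0-1(w=5) 1-4(w=3) 2-5(w=1) 3-4(w=3)}
step 5: add edge 2-7 (w=5); MST = {0-1(w=5) 1-4(w=3) 2-5(w=1) 2-7(w=5) 3-4(w=3)}
step 6: add edge 0-5 (w=7); MST = {0-1(w=5) 0-5(w=7) 1-4(w=3) 2-5(w=1) 2-7(w=5) 3-4(w=3)}
step 7: add edge 0-6 (w=7); MST = {0-1(w=5) 0-5(w=7) 0-6(w=7) 1-4(w=3) 2-5(w=1) 2-7(w=5) 3-4(w=3)}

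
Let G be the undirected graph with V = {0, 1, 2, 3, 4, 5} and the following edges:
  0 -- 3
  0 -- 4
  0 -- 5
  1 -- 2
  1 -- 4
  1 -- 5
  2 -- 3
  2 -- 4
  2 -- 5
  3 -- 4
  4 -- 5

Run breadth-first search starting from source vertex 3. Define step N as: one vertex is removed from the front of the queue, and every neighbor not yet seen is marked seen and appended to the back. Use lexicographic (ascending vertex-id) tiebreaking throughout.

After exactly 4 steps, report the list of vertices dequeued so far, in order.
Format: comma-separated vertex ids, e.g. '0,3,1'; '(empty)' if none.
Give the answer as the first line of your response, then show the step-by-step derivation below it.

3,0,2,4

step 1: dequeue 3; queue=[0,2,4]; order=3
step 2: dequeue 0; queue=[2,4,5]; order=3,0
step 3: dequeue 2; queue=[4,5,1]; order=3,0,2
step 4: dequeue 4; queue=[5,1]; order=3,0,2,4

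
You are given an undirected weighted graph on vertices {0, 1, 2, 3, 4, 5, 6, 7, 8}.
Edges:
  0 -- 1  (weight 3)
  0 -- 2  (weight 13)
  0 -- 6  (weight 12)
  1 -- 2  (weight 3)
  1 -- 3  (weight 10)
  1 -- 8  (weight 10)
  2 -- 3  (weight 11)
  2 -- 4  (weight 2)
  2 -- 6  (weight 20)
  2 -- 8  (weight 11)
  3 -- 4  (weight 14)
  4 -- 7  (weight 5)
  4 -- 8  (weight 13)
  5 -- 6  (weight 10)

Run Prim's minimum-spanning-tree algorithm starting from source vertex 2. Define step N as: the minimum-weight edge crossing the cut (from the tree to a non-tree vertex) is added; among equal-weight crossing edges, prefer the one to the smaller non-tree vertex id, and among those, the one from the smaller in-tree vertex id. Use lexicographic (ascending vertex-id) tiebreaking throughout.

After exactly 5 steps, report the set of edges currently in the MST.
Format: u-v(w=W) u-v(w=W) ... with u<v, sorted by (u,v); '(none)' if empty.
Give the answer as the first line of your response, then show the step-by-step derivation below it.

0-1(w=3) 1-2(w=3) 1-3(w=10) 2-4(w=2) 4-7(w=5)

step 1: add edge 2-4 (w=2); MST = {2-4(w=2)}
step 2: add edge 1-2 (w=3); MST = {1-2(w=3) 2-4(w=2)}
step 3: add edge 0-1 (w=3); MST = {0-1(w=3) 1-2(w=3) 2-4(w=2)}
step 4: add edge 4-7 (w=5); MST = {0-1(w=3) 1-2(w=3) 2-4(w=2) 4-7(w=5)}
step 5: add edge 1-3 (w=10); MST = {0-1(w=3) 1-2(w=3) 1-3(w=10) 2-4(w=2) 4-7(w=5)}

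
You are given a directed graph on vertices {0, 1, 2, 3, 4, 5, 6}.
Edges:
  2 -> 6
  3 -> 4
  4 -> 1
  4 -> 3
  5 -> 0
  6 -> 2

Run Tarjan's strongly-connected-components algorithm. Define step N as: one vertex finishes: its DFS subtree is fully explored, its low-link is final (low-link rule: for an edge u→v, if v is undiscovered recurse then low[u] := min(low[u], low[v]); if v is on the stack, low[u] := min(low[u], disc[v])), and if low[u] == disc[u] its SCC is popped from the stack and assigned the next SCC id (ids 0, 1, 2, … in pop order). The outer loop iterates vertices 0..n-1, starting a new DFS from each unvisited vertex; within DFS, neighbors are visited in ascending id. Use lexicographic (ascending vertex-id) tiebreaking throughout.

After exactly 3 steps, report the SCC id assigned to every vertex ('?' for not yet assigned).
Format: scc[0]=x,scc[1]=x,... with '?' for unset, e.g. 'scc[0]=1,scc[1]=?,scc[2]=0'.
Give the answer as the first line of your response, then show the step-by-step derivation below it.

scc[0]=0,scc[1]=1,scc[2]=?,scc[3]=?,scc[4]=?,scc[5]=?,scc[6]=?

step 1: low=(low[0]=0,low[1]=?,low[2]=?,low[3]=?,low[4]=?,low[5]=?,low[6]=?); scc=(scc[0]=0,scc[1]=?,scc[2]=?,scc[3]=?,scc[4]=?,scc[5]=?,scc[6]=?)
step 2: low=(low[0]=0,low[1]=1,low[2]=?,low[3]=?,low[4]=?,low[5]=?,low[6]=?); scc=(scc[0]=0,scc[1]=1,scc[2]=?,scc[3]=?,scc[4]=?,scc[5]=?,scc[6]=?)
step 3: low=(low[0]=0,low[1]=1,low[2]=2,low[3]=?,low[4]=?,low[5]=?,low[6]=2); scc=(scc[0]=0,scc[1]=1,scc[2]=?,scc[3]=?,scc[4]=?,scc[5]=?,scc[6]=?)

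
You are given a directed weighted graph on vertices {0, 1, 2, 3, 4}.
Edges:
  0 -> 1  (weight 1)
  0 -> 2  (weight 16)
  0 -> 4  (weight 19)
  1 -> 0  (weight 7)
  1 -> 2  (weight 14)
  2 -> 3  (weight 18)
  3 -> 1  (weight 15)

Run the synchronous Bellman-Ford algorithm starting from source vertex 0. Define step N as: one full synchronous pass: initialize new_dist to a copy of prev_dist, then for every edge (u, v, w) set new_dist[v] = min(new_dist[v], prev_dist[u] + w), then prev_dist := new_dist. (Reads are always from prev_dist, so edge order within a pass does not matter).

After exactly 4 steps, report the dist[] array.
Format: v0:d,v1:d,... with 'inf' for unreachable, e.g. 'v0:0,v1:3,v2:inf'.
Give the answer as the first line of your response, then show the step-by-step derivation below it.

v0:0,v1:1,v2:15,v3:33,v4:19

step 1: dist = v0:0,v1:1,v2:16,v3:inf,v4:19
step 2: dist = v0:0,v1:1,v2:15,v3:34,v4:19
step 3: dist = v0:0,v1:1,v2:15,v3:33,v4:19
step 4: dist = v0:0,v1:1,v2:15,v3:33,v4:19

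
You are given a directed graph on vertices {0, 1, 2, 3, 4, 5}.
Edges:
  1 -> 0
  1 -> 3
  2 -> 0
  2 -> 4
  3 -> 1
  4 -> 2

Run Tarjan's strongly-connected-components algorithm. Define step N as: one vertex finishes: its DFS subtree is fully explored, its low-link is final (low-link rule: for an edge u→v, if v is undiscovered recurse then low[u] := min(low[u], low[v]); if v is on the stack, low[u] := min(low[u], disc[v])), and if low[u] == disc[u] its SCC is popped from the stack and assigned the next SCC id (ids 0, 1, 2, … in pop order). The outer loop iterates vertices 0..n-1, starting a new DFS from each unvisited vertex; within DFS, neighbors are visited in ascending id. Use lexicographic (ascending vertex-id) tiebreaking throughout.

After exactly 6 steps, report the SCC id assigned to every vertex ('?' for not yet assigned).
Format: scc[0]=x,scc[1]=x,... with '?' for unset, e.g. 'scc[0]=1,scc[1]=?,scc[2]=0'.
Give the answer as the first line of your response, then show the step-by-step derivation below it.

scc[0]=0,scc[1]=1,scc[2]=2,scc[3]=1,scc[4]=2,scc[5]=3

step 1: low=(low[0]=0,low[1]=?,low[2]=?,low[3]=?,low[4]=?,low[5]=?); scc=(scc[0]=0,scc[1]=?,scc[2]=?,scc[3]=?,scc[4]=?,scc[5]=?)
step 2: low=(low[0]=0,low[1]=1,low[2]=?,low[3]=1,low[4]=?,low[5]=?); scc=(scc[0]=0,scc[1]=?,scc[2]=?,scc[3]=?,scc[4]=?,scc[5]=?)
step 3: low=(low[0]=0,low[1]=1,low[2]=?,low[3]=1,low[4]=?,low[5]=?); scc=(scc[0]=0,scc[1]=1,scc[2]=?,scc[3]=1,scc[4]=?,scc[5]=?)
step 4: low=(low[0]=0,low[1]=1,low[2]=3,low[3]=1,low[4]=3,low[5]=?); scc=(scc[0]=0,scc[1]=1,scc[2]=?,scc[3]=1,scc[4]=?,scc[5]=?)
step 5: low=(low[0]=0,low[1]=1,low[2]=3,low[3]=1,low[4]=3,low[5]=?); scc=(scc[0]=0,scc[1]=1,scc[2]=2,scc[3]=1,scc[4]=2,scc[5]=?)
step 6: low=(low[0]=0,low[1]=1,low[2]=3,low[3]=1,low[4]=3,low[5]=5); scc=(scc[0]=0,scc[1]=1,scc[2]=2,scc[3]=1,scc[4]=2,scc[5]=3)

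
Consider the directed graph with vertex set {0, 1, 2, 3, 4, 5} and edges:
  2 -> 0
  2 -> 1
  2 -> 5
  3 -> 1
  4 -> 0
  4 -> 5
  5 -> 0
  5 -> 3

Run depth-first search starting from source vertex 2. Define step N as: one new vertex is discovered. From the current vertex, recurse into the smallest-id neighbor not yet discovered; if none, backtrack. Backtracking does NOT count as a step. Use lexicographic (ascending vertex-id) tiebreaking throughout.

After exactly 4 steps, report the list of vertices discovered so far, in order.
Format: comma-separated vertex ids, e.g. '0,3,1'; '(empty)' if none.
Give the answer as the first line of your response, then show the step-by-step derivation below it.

2,0,1,5

step 1: discover 2; path=2; order=2
step 2: discover 0; path=2>0; order=2,0
step 3: discover 1; path=2>1; order=2,0,1
step 4: discover 5; path=2>5; order=2,0,1,5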